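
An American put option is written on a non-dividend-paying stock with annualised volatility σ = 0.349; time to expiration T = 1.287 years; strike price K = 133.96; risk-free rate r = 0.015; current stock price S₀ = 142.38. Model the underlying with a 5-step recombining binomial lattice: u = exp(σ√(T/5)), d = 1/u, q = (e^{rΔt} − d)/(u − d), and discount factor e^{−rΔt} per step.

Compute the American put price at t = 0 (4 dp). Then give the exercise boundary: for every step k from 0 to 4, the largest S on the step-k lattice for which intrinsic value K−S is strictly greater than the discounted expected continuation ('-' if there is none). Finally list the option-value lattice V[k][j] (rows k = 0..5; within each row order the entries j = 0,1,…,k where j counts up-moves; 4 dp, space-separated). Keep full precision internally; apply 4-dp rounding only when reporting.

price = 17.5064
boundary = - - - 83.7058 99.9202
tree:
17.5064
25.8013 8.1735
36.7897 13.4594 2.2014
50.2542 21.7097 4.1440 0.0000
63.8374 34.0398 7.8008 0.0000 0.0000
75.2165 50.2542 14.6845 0.0000 0.0000 0.0000

Δt=0.25740, u=1.19371, d=0.83773, q=0.46672, disc=e^(-rΔt)=0.99615
k=5 terminal: V=max(K-S,0) → 75.2165 50.2542 14.6845 0.0000 0.0000 0.0000
k=4: j=0 S=70.1226 intr=63.8374 cont=63.3212 V=63.8374[EX]; j=1 S=99.9202 intr=34.0398 cont=33.5236 V=34.0398[EX]; j=2 S=142.3800 intr=0.0000 cont=7.8008 V=7.8008[hold]; j=3 S=202.8825 intr=0.0000 cont=0.0000 V=0.0000[hold]; j=4 S=289.0948 intr=0.0000 cont=0.0000 V=0.0000[hold]  S*(4)=99.9202
k=3: j=0 S=83.7058 intr=50.2542 cont=49.7380 V=50.2542[EX]; j=1 S=119.2755 intr=14.6845 cont=21.7097 V=21.7097[hold]; j=2 S=169.9600 intr=0.0000 cont=4.1440 V=4.1440[hold]; j=3 S=242.1823 intr=0.0000 cont=0.0000 V=0.0000[hold]  S*(3)=83.7058
k=2: j=0 S=99.9202 intr=34.0398 cont=36.7897 V=36.7897[hold]; j=1 S=142.3800 intr=0.0000 cont=13.4594 V=13.4594[hold]; j=2 S=202.8825 intr=0.0000 cont=2.2014 V=2.2014[hold]  S*(2)=-
k=1: j=0 S=119.2755 intr=14.6845 cont=25.8013 V=25.8013[hold]; j=1 S=169.9600 intr=0.0000 cont=8.1735 V=8.1735[hold]  S*(1)=-
k=0: j=0 S=142.3800 intr=0.0000 cont=17.5064 V=17.5064[hold]  S*(0)=-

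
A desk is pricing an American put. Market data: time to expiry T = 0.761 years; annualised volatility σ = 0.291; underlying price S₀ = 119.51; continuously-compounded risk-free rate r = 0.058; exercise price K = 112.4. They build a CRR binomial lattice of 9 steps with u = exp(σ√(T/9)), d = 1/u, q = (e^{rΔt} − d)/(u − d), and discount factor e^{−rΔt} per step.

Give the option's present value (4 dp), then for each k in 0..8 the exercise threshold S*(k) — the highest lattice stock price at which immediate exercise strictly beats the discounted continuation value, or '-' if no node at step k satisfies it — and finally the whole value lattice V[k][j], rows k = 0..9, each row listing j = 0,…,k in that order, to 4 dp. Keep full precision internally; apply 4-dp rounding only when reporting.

price = 6.8457
boundary = - - - - 85.1937 78.2813 85.1937 92.7164 100.9034
tree:
6.8457
10.1220 3.7371
14.5530 5.9265 1.6518
20.2621 9.1618 2.8489 0.5079
27.2063 13.7293 4.8245 0.9620 0.0729
34.1187 19.7967 7.9829 1.8108 0.1488 0.0000
40.4702 27.2063 12.8084 3.3842 0.3038 0.0000 0.0000
46.3064 34.1187 19.6836 6.2703 0.6204 0.0000 0.0000 0.0000
51.6690 40.4702 27.2063 11.4966 1.2667 0.0000 0.0000 0.0000 0.0000
56.5965 46.3064 34.1187 19.6836 2.5867 0.0000 0.0000 0.0000 0.0000 0.0000

params: Δt=0.08456 u=1.08830 d=0.91886 q=0.50787 e^(-rΔt)=0.99511
t_9 payoffs: 56.5965 46.3064 34.1187 19.6836 2.5867 0.0000 0.0000 0.0000 0.0000 0.0000
t_8: node(8,0) S=60.7310 payoff=51.6690 vs cont=51.1191 → 51.6690 [stop]  node(8,1) S=71.9298 payoff=40.4702 vs cont=39.9203 → 40.4702 [stop]  node(8,2) S=85.1937 payoff=27.2063 vs cont=26.6565 → 27.2063 [stop]  node(8,3) S=100.9034 payoff=11.4966 vs cont=10.9467 → 11.4966 [stop]  node(8,4) S=119.5100 payoff=0.0000 vs cont=1.2667 → 1.2667 [wait]  node(8,5) S=141.5477 payoff=0.0000 vs cont=0.0000 → 0.0000 [wait]  node(8,6) S=167.6491 payoff=0.0000 vs cont=0.0000 → 0.0000 [wait]  node(8,7) S=198.5636 payoff=0.0000 vs cont=0.0000 → 0.0000 [wait]  node(8,8) S=235.1788 payoff=0.0000 vs cont=0.0000 → 0.0000 [wait]  ⇒ S*(8)=100.9034
t_7: node(7,0) S=66.0936 payoff=46.3064 vs cont=45.7565 → 46.3064 [stop]  node(7,1) S=78.2813 payoff=34.1187 vs cont=33.5688 → 34.1187 [stop]  node(7,2) S=92.7164 payoff=19.6836 vs cont=19.1337 → 19.6836 [stop]  node(7,3) S=109.8133 payoff=2.5867 vs cont=6.2703 → 6.2703 [wait]  node(7,4) S=130.0629 payoff=0.0000 vs cont=0.6204 → 0.6204 [wait]  node(7,5) S=154.0465 payoff=0.0000 vs cont=0.0000 → 0.0000 [wait]  node(7,6) S=182.4528 payoff=0.0000 vs cont=0.0000 → 0.0000 [wait]  node(7,7) S=216.0971 payoff=0.0000 vs cont=0.0000 → 0.0000 [wait]  ⇒ S*(7)=92.7164
t_6: node(6,0) S=71.9298 payoff=40.4702 vs cont=39.9203 → 40.4702 [stop]  node(6,1) S=85.1937 payoff=27.2063 vs cont=26.6565 → 27.2063 [stop]  node(6,2) S=100.9034 payoff=11.4966 vs cont=12.8084 → 12.8084 [wait]  node(6,3) S=119.5100 payoff=0.0000 vs cont=3.3842 → 3.3842 [wait]  node(6,4) S=141.5477 payoff=0.0000 vs cont=0.3038 → 0.3038 [wait]  node(6,5) S=167.6491 payoff=0.0000 vs cont=0.0000 → 0.0000 [wait]  node(6,6) S=198.5636 payoff=0.0000 vs cont=0.0000 → 0.0000 [wait]  ⇒ S*(6)=85.1937
t_5: node(5,0) S=78.2813 payoff=34.1187 vs cont=33.5688 → 34.1187 [stop]  node(5,1) S=92.7164 payoff=19.6836 vs cont=19.7967 → 19.7967 [wait]  node(5,2) S=109.8133 payoff=2.5867 vs cont=7.9829 → 7.9829 [wait]  node(5,3) S=130.0629 payoff=0.0000 vs cont=1.8108 → 1.8108 [wait]  node(5,4) S=154.0465 payoff=0.0000 vs cont=0.1488 → 0.1488 [wait]  node(5,5) S=182.4528 payoff=0.0000 vs cont=0.0000 → 0.0000 [wait]  ⇒ S*(5)=78.2813
t_4: node(4,0) S=85.1937 payoff=27.2063 vs cont=26.7136 → 27.2063 [stop]  node(4,1) S=100.9034 payoff=11.4966 vs cont=13.7293 → 13.7293 [wait]  node(4,2) S=119.5100 payoff=0.0000 vs cont=4.8245 → 4.8245 [wait]  node(4,3) S=141.5477 payoff=0.0000 vs cont=0.9620 → 0.9620 [wait]  node(4,4) S=167.6491 payoff=0.0000 vs cont=0.0729 → 0.0729 [wait]  ⇒ S*(4)=85.1937
t_3: node(3,0) S=92.7164 payoff=19.6836 vs cont=20.2621 → 20.2621 [wait]  node(3,1) S=109.8133 payoff=2.5867 vs cont=9.1618 → 9.1618 [wait]  node(3,2) S=130.0629 payoff=0.0000 vs cont=2.8489 → 2.8489 [wait]  node(3,3) S=154.0465 payoff=0.0000 vs cont=0.5079 → 0.5079 [wait]  ⇒ S*(3)=-
t_2: node(2,0) S=100.9034 payoff=11.4966 vs cont=14.5530 → 14.5530 [wait]  node(2,1) S=119.5100 payoff=0.0000 vs cont=5.9265 → 5.9265 [wait]  node(2,2) S=141.5477 payoff=0.0000 vs cont=1.6518 → 1.6518 [wait]  ⇒ S*(2)=-
t_1: node(1,0) S=109.8133 payoff=2.5867 vs cont=10.1220 → 10.1220 [wait]  node(1,1) S=130.0629 payoff=0.0000 vs cont=3.7371 → 3.7371 [wait]  ⇒ S*(1)=-
t_0: node(0,0) S=119.5100 payoff=0.0000 vs cont=6.8457 → 6.8457 [wait]  ⇒ S*(0)=-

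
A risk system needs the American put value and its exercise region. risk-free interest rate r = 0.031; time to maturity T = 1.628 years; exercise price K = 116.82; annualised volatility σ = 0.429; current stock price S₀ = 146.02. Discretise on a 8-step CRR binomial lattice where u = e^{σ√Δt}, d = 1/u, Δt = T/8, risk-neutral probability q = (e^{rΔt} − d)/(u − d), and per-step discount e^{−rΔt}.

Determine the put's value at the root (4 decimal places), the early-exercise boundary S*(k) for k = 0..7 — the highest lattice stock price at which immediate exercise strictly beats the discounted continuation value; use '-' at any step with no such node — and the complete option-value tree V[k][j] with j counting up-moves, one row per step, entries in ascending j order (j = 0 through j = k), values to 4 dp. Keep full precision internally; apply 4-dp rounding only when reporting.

Δt=0.20350  u=1.21352  d=0.82405  q=0.46802  discount=0.99371
step 8 (expiry): payoffs max(K−S,0) = 85.7720 71.0977 49.4878 17.6643 0.0000 0.0000 0.0000 0.0000 0.0000
step 7: (k=7,j=0): S=37.6774, (K−S)⁺=79.1426, hold=78.4079 ⇒ V=79.1426 exercise | (k=7,j=1): S=55.4850, (K−S)⁺=61.3350, hold=60.6003 ⇒ V=61.3350 exercise | (k=7,j=2): S=81.7091, (K−S)⁺=35.1109, hold=34.3763 ⇒ V=35.1109 exercise | (k=7,j=3): S=120.3275, (K−S)⁺=0.0000, hold=9.3380 ⇒ V=9.3380 continue | (k=7,j=4): S=177.1983, (K−S)⁺=0.0000, hold=0.0000 ⇒ V=0.0000 continue | (k=7,j=5): S=260.9482, (K−S)⁺=0.0000, hold=0.0000 ⇒ V=0.0000 continue | (k=7,j=6): S=384.2810, (K−S)⁺=0.0000, hold=0.0000 ⇒ V=0.0000 continue | (k=7,j=7): S=565.9050, (K−S)⁺=0.0000, hold=0.0000 ⇒ V=0.0000 continue  boundary S*=81.7091
step 6: (k=6,j=0): S=45.7223, (K−S)⁺=71.0977, hold=70.3630 ⇒ V=71.0977 exercise | (k=6,j=1): S=67.3322, (K−S)⁺=49.4878, hold=48.7531 ⇒ V=49.4878 exercise | (k=6,j=2): S=99.1557, (K−S)⁺=17.6643, hold=22.9038 ⇒ V=22.9038 continue | (k=6,j=3): S=146.0200, (K−S)⁺=0.0000, hold=4.9364 ⇒ V=4.9364 continue | (k=6,j=4): S=215.0339, (K−S)⁺=0.0000, hold=0.0000 ⇒ V=0.0000 continue | (k=6,j=5): S=316.6661, (K−S)⁺=0.0000, hold=0.0000 ⇒ V=0.0000 continue | (k=6,j=6): S=466.3330, (K−S)⁺=0.0000, hold=0.0000 ⇒ V=0.0000 continue  boundary S*=67.3322
step 5: (k=5,j=0): S=55.4850, (K−S)⁺=61.3350, hold=60.6003 ⇒ V=61.3350 exercise | (k=5,j=1): S=81.7091, (K−S)⁺=35.1109, hold=36.8130 ⇒ V=36.8130 continue | (k=5,j=2): S=120.3275, (K−S)⁺=0.0000, hold=14.4036 ⇒ V=14.4036 continue | (k=5,j=3): S=177.1983, (K−S)⁺=0.0000, hold=2.6096 ⇒ V=2.6096 continue | (k=5,j=4): S=260.9482, (K−S)⁺=0.0000, hold=0.0000 ⇒ V=0.0000 continue | (k=5,j=5): S=384.2810, (K−S)⁺=0.0000, hold=0.0000 ⇒ V=0.0000 continue  boundary S*=55.4850
step 4: (k=4,j=0): S=67.3322, (K−S)⁺=49.4878, hold=49.5447 ⇒ V=49.5447 continue | (k=4,j=1): S=99.1557, (K−S)⁺=17.6643, hold=26.1595 ⇒ V=26.1595 continue | (k=4,j=2): S=146.0200, (K−S)⁺=0.0000, hold=8.8279 ⇒ V=8.8279 continue | (k=4,j=3): S=215.0339, (K−S)⁺=0.0000, hold=1.3795 ⇒ V=1.3795 continue | (k=4,j=4): S=316.6661, (K−S)⁺=0.0000, hold=0.0000 ⇒ V=0.0000 continue  boundary S*=-
step 3: (k=3,j=0): S=81.7091, (K−S)⁺=35.1109, hold=38.3573 ⇒ V=38.3573 continue | (k=3,j=1): S=120.3275, (K−S)⁺=0.0000, hold=17.9345 ⇒ V=17.9345 continue | (k=3,j=2): S=177.1983, (K−S)⁺=0.0000, hold=5.3083 ⇒ V=5.3083 continue | (k=3,j=3): S=260.9482, (K−S)⁺=0.0000, hold=0.7293 ⇒ V=0.7293 continue  boundary S*=-
step 2: (k=2,j=0): S=99.1557, (K−S)⁺=17.6643, hold=28.6179 ⇒ V=28.6179 continue | (k=2,j=1): S=146.0200, (K−S)⁺=0.0000, hold=11.9496 ⇒ V=11.9496 continue | (k=2,j=2): S=215.0339, (K−S)⁺=0.0000, hold=3.1453 ⇒ V=3.1453 continue  boundary S*=-
step 1: (k=1,j=0): S=120.3275, (K−S)⁺=0.0000, hold=20.6860 ⇒ V=20.6860 continue | (k=1,j=1): S=177.1983, (K−S)⁺=0.0000, hold=7.7798 ⇒ V=7.7798 continue  boundary S*=-
step 0: (k=0,j=0): S=146.0200, (K−S)⁺=0.0000, hold=14.5536 ⇒ V=14.5536 continue  boundary S*=-

price = 14.5536
boundary = - - - - - 55.4850 67.3322 81.7091
tree:
14.5536
20.6860 7.7798
28.6179 11.9496 3.1453
38.3573 17.9345 5.3083 0.7293
49.5447 26.1595 8.8279 1.3795 0.0000
61.3350 36.8130 14.4036 2.6096 0.0000 0.0000
71.0977 49.4878 22.9038 4.9364 0.0000 0.0000 0.0000
79.1426 61.3350 35.1109 9.3380 0.0000 0.0000 0.0000 0.0000
85.7720 71.0977 49.4878 17.6643 0.0000 0.0000 0.0000 0.0000 0.0000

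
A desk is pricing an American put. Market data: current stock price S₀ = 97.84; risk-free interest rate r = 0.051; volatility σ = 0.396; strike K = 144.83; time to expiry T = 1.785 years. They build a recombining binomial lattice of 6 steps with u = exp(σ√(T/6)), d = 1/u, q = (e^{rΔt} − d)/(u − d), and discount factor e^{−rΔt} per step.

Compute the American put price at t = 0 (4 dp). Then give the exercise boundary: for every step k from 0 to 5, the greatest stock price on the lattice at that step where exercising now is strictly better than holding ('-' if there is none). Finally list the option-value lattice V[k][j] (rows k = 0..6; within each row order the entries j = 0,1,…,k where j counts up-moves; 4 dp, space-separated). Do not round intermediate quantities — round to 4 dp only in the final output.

price = 49.3955
boundary = - 78.8337 63.5196 78.8337 97.8400 78.8337
tree:
49.3955
65.9963 33.0756
81.3104 47.8517 18.2036
93.6496 65.9963 29.8193 6.2649
103.5919 81.3104 46.9900 12.2635 0.0000
111.6027 93.6496 65.9963 24.0054 0.0000 0.0000
118.0574 103.5919 81.3104 46.9900 0.0000 0.0000 0.0000

params: Δt=0.29750 u=1.24109 d=0.80574 q=0.48133 e^(-rΔt)=0.98494
t_6 payoffs: 118.0574 103.5919 81.3104 46.9900 0.0000 0.0000 0.0000
t_5: node(5,0) S=33.2273 payoff=111.6027 vs cont=109.4219 → 111.6027 [stop]  node(5,1) S=51.1804 payoff=93.6496 vs cont=91.4688 → 93.6496 [stop]  node(5,2) S=78.8337 payoff=65.9963 vs cont=63.8154 → 65.9963 [stop]  node(5,3) S=121.4285 payoff=23.4015 vs cont=24.0054 → 24.0054 [wait]  node(5,4) S=187.0378 payoff=0.0000 vs cont=0.0000 → 0.0000 [wait]  node(5,5) S=288.0966 payoff=0.0000 vs cont=0.0000 → 0.0000 [wait]  ⇒ S*(5)=78.8337
t_4: node(4,0) S=41.2381 payoff=103.5919 vs cont=101.4110 → 103.5919 [stop]  node(4,1) S=63.5196 payoff=81.3104 vs cont=79.1296 → 81.3104 [stop]  node(4,2) S=97.8400 payoff=46.9900 vs cont=45.0955 → 46.9900 [stop]  node(4,3) S=150.7041 payoff=0.0000 vs cont=12.2635 → 12.2635 [wait]  node(4,4) S=232.1314 payoff=0.0000 vs cont=0.0000 → 0.0000 [wait]  ⇒ S*(4)=97.8400
t_3: node(3,0) S=51.1804 payoff=93.6496 vs cont=91.4688 → 93.6496 [stop]  node(3,1) S=78.8337 payoff=65.9963 vs cont=63.8154 → 65.9963 [stop]  node(3,2) S=121.4285 payoff=23.4015 vs cont=29.8193 → 29.8193 [wait]  node(3,3) S=187.0378 payoff=0.0000 vs cont=6.2649 → 6.2649 [wait]  ⇒ S*(3)=78.8337
t_2: node(2,0) S=63.5196 payoff=81.3104 vs cont=79.1296 → 81.3104 [stop]  node(2,1) S=97.8400 payoff=46.9900 vs cont=47.8517 → 47.8517 [wait]  node(2,2) S=150.7041 payoff=0.0000 vs cont=18.2036 → 18.2036 [wait]  ⇒ S*(2)=63.5196
t_1: node(1,0) S=78.8337 payoff=65.9963 vs cont=64.2239 → 65.9963 [stop]  node(1,1) S=121.4285 payoff=23.4015 vs cont=33.0756 → 33.0756 [wait]  ⇒ S*(1)=78.8337
t_0: node(0,0) S=97.8400 payoff=46.9900 vs cont=49.3955 → 49.3955 [wait]  ⇒ S*(0)=-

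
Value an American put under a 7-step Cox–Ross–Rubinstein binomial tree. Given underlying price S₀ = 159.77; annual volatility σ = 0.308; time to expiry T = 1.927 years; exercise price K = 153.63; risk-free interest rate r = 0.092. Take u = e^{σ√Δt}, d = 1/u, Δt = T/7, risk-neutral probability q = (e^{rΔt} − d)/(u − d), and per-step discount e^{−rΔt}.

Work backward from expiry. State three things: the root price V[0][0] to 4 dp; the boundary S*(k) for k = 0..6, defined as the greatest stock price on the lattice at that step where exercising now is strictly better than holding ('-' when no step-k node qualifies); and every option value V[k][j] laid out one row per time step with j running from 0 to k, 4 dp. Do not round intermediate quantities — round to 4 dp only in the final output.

price = 14.9267
boundary = - - 115.6461 98.3895 115.6461 98.3895 115.6461
tree:
14.9267
24.1926 7.7030
37.9839 13.5349 3.0759
55.2405 23.0948 5.9932 0.7243
69.9221 37.9839 11.4448 1.6104 0.0000
82.4129 55.2405 21.2650 3.5806 0.0000 0.0000
93.0398 69.9221 37.9839 7.9611 0.0000 0.0000 0.0000
102.0810 82.4129 55.2405 17.7007 0.0000 0.0000 0.0000 0.0000

params: Δt=0.27529 u=1.17539 d=0.85078 q=0.53870 e^(-rΔt)=0.97499
t_7 payoffs: 102.0810 82.4129 55.2405 17.7007 0.0000 0.0000 0.0000 0.0000
t_6: node(6,0) S=60.5902 payoff=93.0398 vs cont=89.1978 → 93.0398 [stop]  node(6,1) S=83.7079 payoff=69.9221 vs cont=66.0801 → 69.9221 [stop]  node(6,2) S=115.6461 payoff=37.9839 vs cont=34.1419 → 37.9839 [stop]  node(6,3) S=159.7700 payoff=0.0000 vs cont=7.9611 → 7.9611 [wait]  node(6,4) S=220.7291 payoff=0.0000 vs cont=0.0000 → 0.0000 [wait]  node(6,5) S=304.9467 payoff=0.0000 vs cont=0.0000 → 0.0000 [wait]  node(6,6) S=421.2970 payoff=0.0000 vs cont=0.0000 → 0.0000 [wait]  ⇒ S*(6)=115.6461
t_5: node(5,0) S=71.2171 payoff=82.4129 vs cont=78.5709 → 82.4129 [stop]  node(5,1) S=98.3895 payoff=55.2405 vs cont=51.3985 → 55.2405 [stop]  node(5,2) S=135.9293 payoff=17.7007 vs cont=21.2650 → 21.2650 [wait]  node(5,3) S=187.7921 payoff=0.0000 vs cont=3.5806 → 3.5806 [wait]  node(5,4) S=259.4429 payoff=0.0000 vs cont=0.0000 → 0.0000 [wait]  node(5,5) S=358.4315 payoff=0.0000 vs cont=0.0000 → 0.0000 [wait]  ⇒ S*(5)=98.3895
t_4: node(4,0) S=83.7079 payoff=69.9221 vs cont=66.0801 → 69.9221 [stop]  node(4,1) S=115.6461 payoff=37.9839 vs cont=36.0140 → 37.9839 [stop]  node(4,2) S=159.7700 payoff=0.0000 vs cont=11.4448 → 11.4448 [wait]  node(4,3) S=220.7291 payoff=0.0000 vs cont=1.6104 → 1.6104 [wait]  node(4,4) S=304.9467 payoff=0.0000 vs cont=0.0000 → 0.0000 [wait]  ⇒ S*(4)=115.6461
t_3: node(3,0) S=98.3895 payoff=55.2405 vs cont=51.3985 → 55.2405 [stop]  node(3,1) S=135.9293 payoff=17.7007 vs cont=23.0948 → 23.0948 [wait]  node(3,2) S=187.7921 payoff=0.0000 vs cont=5.9932 → 5.9932 [wait]  node(3,3) S=259.4429 payoff=0.0000 vs cont=0.7243 → 0.7243 [wait]  ⇒ S*(3)=98.3895
t_2: node(2,0) S=115.6461 payoff=37.9839 vs cont=36.9751 → 37.9839 [stop]  node(2,1) S=159.7700 payoff=0.0000 vs cont=13.5349 → 13.5349 [wait]  node(2,2) S=220.7291 payoff=0.0000 vs cont=3.0759 → 3.0759 [wait]  ⇒ S*(2)=115.6461
t_1: node(1,0) S=135.9293 payoff=17.7007 vs cont=24.1926 → 24.1926 [wait]  node(1,1) S=187.7921 payoff=0.0000 vs cont=7.7030 → 7.7030 [wait]  ⇒ S*(1)=-
t_0: node(0,0) S=159.7700 payoff=0.0000 vs cont=14.9267 → 14.9267 [wait]  ⇒ S*(0)=-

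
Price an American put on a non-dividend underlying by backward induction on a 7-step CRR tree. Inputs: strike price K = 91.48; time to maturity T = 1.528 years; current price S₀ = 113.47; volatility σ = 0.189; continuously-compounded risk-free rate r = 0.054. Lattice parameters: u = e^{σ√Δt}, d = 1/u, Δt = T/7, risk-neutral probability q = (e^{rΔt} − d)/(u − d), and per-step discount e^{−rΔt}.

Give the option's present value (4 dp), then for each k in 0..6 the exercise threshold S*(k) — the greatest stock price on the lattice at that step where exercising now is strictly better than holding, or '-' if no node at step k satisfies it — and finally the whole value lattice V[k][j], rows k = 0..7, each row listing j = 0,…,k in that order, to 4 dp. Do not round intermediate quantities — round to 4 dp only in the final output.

params: Δt=0.21829 u=1.09232 d=0.91548 q=0.54499 e^(-rΔt)=0.98828
t_7 payoffs: 30.3246 18.5117 4.4172 0.0000 0.0000 0.0000 0.0000 0.0000
t_6: node(6,0) S=66.8012 payoff=24.6788 vs cont=23.6068 → 24.6788 [stop]  node(6,1) S=79.7046 payoff=11.7754 vs cont=10.7034 → 11.7754 [stop]  node(6,2) S=95.1004 payoff=0.0000 vs cont=1.9863 → 1.9863 [wait]  node(6,3) S=113.4700 payoff=0.0000 vs cont=0.0000 → 0.0000 [wait]  node(6,4) S=135.3879 payoff=0.0000 vs cont=0.0000 → 0.0000 [wait]  node(6,5) S=161.5395 payoff=0.0000 vs cont=0.0000 → 0.0000 [wait]  node(6,6) S=192.7425 payoff=0.0000 vs cont=0.0000 → 0.0000 [wait]  ⇒ S*(6)=79.7046
t_5: node(5,0) S=72.9683 payoff=18.5117 vs cont=17.4398 → 18.5117 [stop]  node(5,1) S=87.0628 payoff=4.4172 vs cont=6.3650 → 6.3650 [wait]  node(5,2) S=103.8799 payoff=0.0000 vs cont=0.8932 → 0.8932 [wait]  node(5,3) S=123.9454 payoff=0.0000 vs cont=0.0000 → 0.0000 [wait]  node(5,4) S=147.8868 payoff=0.0000 vs cont=0.0000 → 0.0000 [wait]  node(5,5) S=176.4526 payoff=0.0000 vs cont=0.0000 → 0.0000 [wait]  ⇒ S*(5)=72.9683
t_4: node(4,0) S=79.7046 payoff=11.7754 vs cont=11.7525 → 11.7754 [stop]  node(4,1) S=95.1004 payoff=0.0000 vs cont=3.3433 → 3.3433 [wait]  node(4,2) S=113.4700 payoff=0.0000 vs cont=0.4016 → 0.4016 [wait]  node(4,3) S=135.3879 payoff=0.0000 vs cont=0.0000 → 0.0000 [wait]  node(4,4) S=161.5395 payoff=0.0000 vs cont=0.0000 → 0.0000 [wait]  ⇒ S*(4)=79.7046
t_3: node(3,0) S=87.0628 payoff=4.4172 vs cont=7.0958 → 7.0958 [wait]  node(3,1) S=103.8799 payoff=0.0000 vs cont=1.7197 → 1.7197 [wait]  node(3,2) S=123.9454 payoff=0.0000 vs cont=0.1806 → 0.1806 [wait]  node(3,3) S=147.8868 payoff=0.0000 vs cont=0.0000 → 0.0000 [wait]  ⇒ S*(3)=-
t_2: node(2,0) S=95.1004 payoff=0.0000 vs cont=4.1171 → 4.1171 [wait]  node(2,1) S=113.4700 payoff=0.0000 vs cont=0.8706 → 0.8706 [wait]  node(2,2) S=135.3879 payoff=0.0000 vs cont=0.0812 → 0.0812 [wait]  ⇒ S*(2)=-
t_1: node(1,0) S=103.8799 payoff=0.0000 vs cont=2.3203 → 2.3203 [wait]  node(1,1) S=123.9454 payoff=0.0000 vs cont=0.4352 → 0.4352 [wait]  ⇒ S*(1)=-
t_0: node(0,0) S=113.4700 payoff=0.0000 vs cont=1.2778 → 1.2778 [wait]  ⇒ S*(0)=-

price = 1.2778
boundary = - - - - 79.7046 72.9683 79.7046
tree:
1.2778
2.3203 0.4352
4.1171 0.8706 0.0812
7.0958 1.7197 0.1806 0.0000
11.7754 3.3433 0.4016 0.0000 0.0000
18.5117 6.3650 0.8932 0.0000 0.0000 0.0000
24.6788 11.7754 1.9863 0.0000 0.0000 0.0000 0.0000
30.3246 18.5117 4.4172 0.0000 0.0000 0.0000 0.0000 0.0000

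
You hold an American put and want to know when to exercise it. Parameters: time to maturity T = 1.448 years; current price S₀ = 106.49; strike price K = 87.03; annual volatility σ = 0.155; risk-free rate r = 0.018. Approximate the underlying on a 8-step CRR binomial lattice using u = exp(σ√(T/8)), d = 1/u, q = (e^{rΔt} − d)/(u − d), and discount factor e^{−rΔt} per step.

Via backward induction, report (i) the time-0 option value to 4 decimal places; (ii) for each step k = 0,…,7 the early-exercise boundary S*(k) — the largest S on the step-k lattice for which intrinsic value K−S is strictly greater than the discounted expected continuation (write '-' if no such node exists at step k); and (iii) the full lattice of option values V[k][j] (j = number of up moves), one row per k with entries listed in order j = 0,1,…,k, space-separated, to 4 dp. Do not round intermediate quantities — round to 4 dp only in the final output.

price = 1.0440
boundary = - - - - - - 71.6928 76.5799
tree:
1.0440
1.7524 0.3654
2.8823 0.6705 0.0725
4.6247 1.2149 0.1480 0.0000
7.1959 2.1666 0.3019 0.0000 0.0000
10.7703 3.7837 0.6159 0.0000 0.0000 0.0000
15.3372 6.4208 1.2565 0.0000 0.0000 0.0000 0.0000
19.9123 10.4501 2.5635 0.0000 0.0000 0.0000 0.0000 0.0000
24.1955 15.3372 5.2300 0.0000 0.0000 0.0000 0.0000 0.0000 0.0000

Δt=0.18100  u=1.06817  d=0.93618  q=0.50825  discount=0.99675
step 8 (expiry): payoffs max(K−S,0) = 24.1955 15.3372 5.2300 0.0000 0.0000 0.0000 0.0000 0.0000 0.0000
step 7: (k=7,j=0): S=67.1177, (K−S)⁺=19.9123, hold=19.6292 ⇒ V=19.9123 exercise | (k=7,j=1): S=76.5799, (K−S)⁺=10.4501, hold=10.1670 ⇒ V=10.4501 exercise | (k=7,j=2): S=87.3760, (K−S)⁺=0.0000, hold=2.5635 ⇒ V=2.5635 continue | (k=7,j=3): S=99.6942, (K−S)⁺=0.0000, hold=0.0000 ⇒ V=0.0000 continue | (k=7,j=4): S=113.7490, (K−S)⁺=0.0000, hold=0.0000 ⇒ V=0.0000 continue | (k=7,j=5): S=129.7852, (K−S)⁺=0.0000, hold=0.0000 ⇒ V=0.0000 continue | (k=7,j=6): S=148.0822, (K−S)⁺=0.0000, hold=0.0000 ⇒ V=0.0000 continue | (k=7,j=7): S=168.9587, (K−S)⁺=0.0000, hold=0.0000 ⇒ V=0.0000 continue  boundary S*=76.5799
step 6: (k=6,j=0): S=71.6928, (K−S)⁺=15.3372, hold=15.0541 ⇒ V=15.3372 exercise | (k=6,j=1): S=81.8000, (K−S)⁺=5.2300, hold=6.4208 ⇒ V=6.4208 continue | (k=6,j=2): S=93.3321, (K−S)⁺=0.0000, hold=1.2565 ⇒ V=1.2565 continue | (k=6,j=3): S=106.4900, (K−S)⁺=0.0000, hold=0.0000 ⇒ V=0.0000 continue | (k=6,j=4): S=121.5029, (K−S)⁺=0.0000, hold=0.0000 ⇒ V=0.0000 continue | (k=6,j=5): S=138.6322, (K−S)⁺=0.0000, hold=0.0000 ⇒ V=0.0000 continue | (k=6,j=6): S=158.1764, (K−S)⁺=0.0000, hold=0.0000 ⇒ V=0.0000 continue  boundary S*=71.6928
step 5: (k=5,j=0): S=76.5799, (K−S)⁺=10.4501, hold=10.7703 ⇒ V=10.7703 continue | (k=5,j=1): S=87.3760, (K−S)⁺=0.0000, hold=3.7837 ⇒ V=3.7837 continue | (k=5,j=2): S=99.6942, (K−S)⁺=0.0000, hold=0.6159 ⇒ V=0.6159 continue | (k=5,j=3): S=113.7490, (K−S)⁺=0.0000, hold=0.0000 ⇒ V=0.0000 continue | (k=5,j=4): S=129.7852, (K−S)⁺=0.0000, hold=0.0000 ⇒ V=0.0000 continue | (k=5,j=5): S=148.0822, (K−S)⁺=0.0000, hold=0.0000 ⇒ V=0.0000 continue  boundary S*=-
step 4: (k=4,j=0): S=81.8000, (K−S)⁺=5.2300, hold=7.1959 ⇒ V=7.1959 continue | (k=4,j=1): S=93.3321, (K−S)⁺=0.0000, hold=2.1666 ⇒ V=2.1666 continue | (k=4,j=2): S=106.4900, (K−S)⁺=0.0000, hold=0.3019 ⇒ V=0.3019 continue | (k=4,j=3): S=121.5029, (K−S)⁺=0.0000, hold=0.0000 ⇒ V=0.0000 continue | (k=4,j=4): S=138.6322, (K−S)⁺=0.0000, hold=0.0000 ⇒ V=0.0000 continue  boundary S*=-
step 3: (k=3,j=0): S=87.3760, (K−S)⁺=0.0000, hold=4.6247 ⇒ V=4.6247 continue | (k=3,j=1): S=99.6942, (K−S)⁺=0.0000, hold=1.2149 ⇒ V=1.2149 continue | (k=3,j=2): S=113.7490, (K−S)⁺=0.0000, hold=0.1480 ⇒ V=0.1480 continue | (k=3,j=3): S=129.7852, (K−S)⁺=0.0000, hold=0.0000 ⇒ V=0.0000 continue  boundary S*=-
step 2: (k=2,j=0): S=93.3321, (K−S)⁺=0.0000, hold=2.8823 ⇒ V=2.8823 continue | (k=2,j=1): S=106.4900, (K−S)⁺=0.0000, hold=0.6705 ⇒ V=0.6705 continue | (k=2,j=2): S=121.5029, (K−S)⁺=0.0000, hold=0.0725 ⇒ V=0.0725 continue  boundary S*=-
step 1: (k=1,j=0): S=99.6942, (K−S)⁺=0.0000, hold=1.7524 ⇒ V=1.7524 continue | (k=1,j=1): S=113.7490, (K−S)⁺=0.0000, hold=0.3654 ⇒ V=0.3654 continue  boundary S*=-
step 0: (k=0,j=0): S=106.4900, (K−S)⁺=0.0000, hold=1.0440 ⇒ V=1.0440 continue  boundary S*=-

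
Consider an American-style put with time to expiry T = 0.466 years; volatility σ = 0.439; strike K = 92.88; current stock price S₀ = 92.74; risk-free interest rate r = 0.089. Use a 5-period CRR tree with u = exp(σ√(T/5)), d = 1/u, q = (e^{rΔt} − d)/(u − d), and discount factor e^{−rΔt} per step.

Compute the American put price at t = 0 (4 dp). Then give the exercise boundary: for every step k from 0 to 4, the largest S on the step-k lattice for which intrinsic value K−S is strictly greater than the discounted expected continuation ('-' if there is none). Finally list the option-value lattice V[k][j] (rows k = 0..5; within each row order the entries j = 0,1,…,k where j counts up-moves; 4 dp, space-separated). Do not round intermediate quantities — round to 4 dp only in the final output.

price = 9.9645
boundary = - - - 62.0374 70.9346
tree:
9.9645
15.1720 4.8720
22.1938 8.3345 1.4568
30.8426 13.8305 2.9233 0.0000
38.6239 21.9454 5.8664 0.0000 0.0000
45.4291 30.8426 11.7722 0.0000 0.0000 0.0000

Δt=0.09320, u=1.14342, d=0.87457, q=0.49753, disc=e^(-rΔt)=0.99174
k=5 terminal: V=max(K-S,0) → 45.4291 30.8426 11.7722 0.0000 0.0000 0.0000
k=4: j=0 S=54.2561 intr=38.6239 cont=37.8566 V=38.6239[EX]; j=1 S=70.9346 intr=21.9454 cont=21.1782 V=21.9454[EX]; j=2 S=92.7400 intr=0.1400 cont=5.8664 V=5.8664[hold]; j=3 S=121.2484 intr=0.0000 cont=0.0000 V=0.0000[hold]; j=4 S=158.5204 intr=0.0000 cont=0.0000 V=0.0000[hold]  S*(4)=70.9346
k=3: j=0 S=62.0374 intr=30.8426 cont=30.0754 V=30.8426[EX]; j=1 S=81.1078 intr=11.7722 cont=13.8305 V=13.8305[hold]; j=2 S=106.0405 intr=0.0000 cont=2.9233 V=2.9233[hold]; j=3 S=138.6375 intr=0.0000 cont=0.0000 V=0.0000[hold]  S*(3)=62.0374
k=2: j=0 S=70.9346 intr=21.9454 cont=22.1938 V=22.1938[hold]; j=1 S=92.7400 intr=0.1400 cont=8.3345 V=8.3345[hold]; j=2 S=121.2484 intr=0.0000 cont=1.4568 V=1.4568[hold]  S*(2)=-
k=1: j=0 S=81.1078 intr=11.7722 cont=15.1720 V=15.1720[hold]; j=1 S=106.0405 intr=0.0000 cont=4.8720 V=4.8720[hold]  S*(1)=-
k=0: j=0 S=92.7400 intr=0.1400 cont=9.9645 V=9.9645[hold]  S*(0)=-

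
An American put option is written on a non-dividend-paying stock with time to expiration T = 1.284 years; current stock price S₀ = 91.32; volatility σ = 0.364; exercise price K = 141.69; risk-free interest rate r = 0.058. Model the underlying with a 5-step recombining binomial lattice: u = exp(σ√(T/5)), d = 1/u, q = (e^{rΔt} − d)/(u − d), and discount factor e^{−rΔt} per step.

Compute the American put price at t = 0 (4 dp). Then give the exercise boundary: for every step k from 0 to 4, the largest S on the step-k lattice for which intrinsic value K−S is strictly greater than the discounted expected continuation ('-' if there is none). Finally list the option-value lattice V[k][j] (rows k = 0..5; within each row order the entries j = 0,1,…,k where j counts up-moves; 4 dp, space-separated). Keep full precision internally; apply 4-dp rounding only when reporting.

price = 50.3700
boundary = 91.3200 75.9375 91.3200 75.9375 91.3200
tree:
50.3700
65.7525 34.9272
78.5438 50.3700 20.1984
89.1805 65.7525 32.8206 7.9063
98.0255 78.5438 50.3700 15.8741 0.0000
105.3806 89.1805 65.7525 31.8716 0.0000 0.0000

Δt=0.25680  u=1.20257  d=0.83155  q=0.49446  discount=0.98522
step 5 (expiry): payoffs max(K−S,0) = 105.3806 89.1805 65.7525 31.8716 0.0000 0.0000
step 4: (k=4,j=0): S=43.6645, (K−S)⁺=98.0255, hold=95.9307 ⇒ V=98.0255 exercise | (k=4,j=1): S=63.1462, (K−S)⁺=78.5438, hold=76.4491 ⇒ V=78.5438 exercise | (k=4,j=2): S=91.3200, (K−S)⁺=50.3700, hold=48.2753 ⇒ V=50.3700 exercise | (k=4,j=3): S=132.0640, (K−S)⁺=9.6260, hold=15.8741 ⇒ V=15.8741 continue | (k=4,j=4): S=190.9868, (K−S)⁺=0.0000, hold=0.0000 ⇒ V=0.0000 continue  boundary S*=91.3200
step 3: (k=3,j=0): S=52.5095, (K−S)⁺=89.1805, hold=87.0858 ⇒ V=89.1805 exercise | (k=3,j=1): S=75.9375, (K−S)⁺=65.7525, hold=63.6577 ⇒ V=65.7525 exercise | (k=3,j=2): S=109.8184, (K−S)⁺=31.8716, hold=32.8206 ⇒ V=32.8206 continue | (k=3,j=3): S=158.8159, (K−S)⁺=0.0000, hold=7.9063 ⇒ V=7.9063 continue  boundary S*=75.9375
step 2: (k=2,j=0): S=63.1462, (K−S)⁺=78.5438, hold=76.4491 ⇒ V=78.5438 exercise | (k=2,j=1): S=91.3200, (K−S)⁺=50.3700, hold=48.7376 ⇒ V=50.3700 exercise | (k=2,j=2): S=132.0640, (K−S)⁺=9.6260, hold=20.1984 ⇒ V=20.1984 continue  boundary S*=91.3200
step 1: (k=1,j=0): S=75.9375, (K−S)⁺=65.7525, hold=63.6577 ⇒ V=65.7525 exercise | (k=1,j=1): S=109.8184, (K−S)⁺=31.8716, hold=34.9272 ⇒ V=34.9272 continue  boundary S*=75.9375
step 0: (k=0,j=0): S=91.3200, (K−S)⁺=50.3700, hold=49.7638 ⇒ V=50.3700 exercise  boundary S*=91.3200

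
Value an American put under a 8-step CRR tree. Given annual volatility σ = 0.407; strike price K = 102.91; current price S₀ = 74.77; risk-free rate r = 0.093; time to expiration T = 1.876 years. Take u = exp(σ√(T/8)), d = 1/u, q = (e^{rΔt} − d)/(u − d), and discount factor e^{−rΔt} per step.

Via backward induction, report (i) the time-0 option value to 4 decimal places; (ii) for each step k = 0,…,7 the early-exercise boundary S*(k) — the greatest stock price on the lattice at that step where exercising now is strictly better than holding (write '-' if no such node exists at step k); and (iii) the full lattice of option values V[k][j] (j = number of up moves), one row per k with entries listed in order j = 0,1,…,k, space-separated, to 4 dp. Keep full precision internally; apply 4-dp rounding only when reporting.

price = 29.8985
boundary = - 61.3949 50.4123 61.3949 50.4123 61.3949 74.7700 61.3949
tree:
29.8985
41.5151 19.8799
52.4977 29.2238 11.6397
61.5156 41.5151 18.5183 5.4434
68.9204 52.4977 28.3923 9.7022 1.5301
75.0006 61.5156 41.5151 16.8403 3.1687 0.0000
79.9931 68.9204 52.4977 28.1400 6.5619 0.0000 0.0000
84.0926 75.0006 61.5156 41.5151 13.5886 0.0000 0.0000 0.0000
87.4587 79.9931 68.9204 52.4977 28.1400 0.0000 0.0000 0.0000 0.0000

params: Δt=0.23450 u=1.21785 d=0.82112 q=0.50646 e^(-rΔt)=0.97843
t_8 payoffs: 87.4587 79.9931 68.9204 52.4977 28.1400 0.0000 0.0000 0.0000 0.0000
t_7: node(7,0) S=18.8174 payoff=84.0926 vs cont=81.8726 → 84.0926 [stop]  node(7,1) S=27.9094 payoff=75.0006 vs cont=72.7806 → 75.0006 [stop]  node(7,2) S=41.3944 payoff=61.5156 vs cont=59.2956 → 61.5156 [stop]  node(7,3) S=61.3949 payoff=41.5151 vs cont=39.2951 → 41.5151 [stop]  node(7,4) S=91.0590 payoff=11.8510 vs cont=13.5886 → 13.5886 [wait]  node(7,5) S=135.0559 payoff=0.0000 vs cont=0.0000 → 0.0000 [wait]  node(7,6) S=200.3107 payoff=0.0000 vs cont=0.0000 → 0.0000 [wait]  node(7,7) S=297.0946 payoff=0.0000 vs cont=0.0000 → 0.0000 [wait]  ⇒ S*(7)=61.3949
t_6: node(6,0) S=22.9169 payoff=79.9931 vs cont=77.7731 → 79.9931 [stop]  node(6,1) S=33.9896 payoff=68.9204 vs cont=66.7004 → 68.9204 [stop]  node(6,2) S=50.4123 payoff=52.4977 vs cont=50.2777 → 52.4977 [stop]  node(6,3) S=74.7700 payoff=28.1400 vs cont=26.7810 → 28.1400 [stop]  node(6,4) S=110.8966 payoff=0.0000 vs cont=6.5619 → 6.5619 [wait]  node(6,5) S=164.4784 payoff=0.0000 vs cont=0.0000 → 0.0000 [wait]  node(6,6) S=243.9492 payoff=0.0000 vs cont=0.0000 → 0.0000 [wait]  ⇒ S*(6)=74.7700
t_5: node(5,0) S=27.9094 payoff=75.0006 vs cont=72.7806 → 75.0006 [stop]  node(5,1) S=41.3944 payoff=61.5156 vs cont=59.2956 → 61.5156 [stop]  node(5,2) S=61.3949 payoff=41.5151 vs cont=39.2951 → 41.5151 [stop]  node(5,3) S=91.0590 payoff=11.8510 vs cont=16.8403 → 16.8403 [wait]  node(5,4) S=135.0559 payoff=0.0000 vs cont=3.1687 → 3.1687 [wait]  node(5,5) S=200.3107 payoff=0.0000 vs cont=0.0000 → 0.0000 [wait]  ⇒ S*(5)=61.3949
t_4: node(4,0) S=33.9896 payoff=68.9204 vs cont=66.7004 → 68.9204 [stop]  node(4,1) S=50.4123 payoff=52.4977 vs cont=50.2777 → 52.4977 [stop]  node(4,2) S=74.7700 payoff=28.1400 vs cont=28.3923 → 28.3923 [wait]  node(4,3) S=110.8966 payoff=0.0000 vs cont=9.7022 → 9.7022 [wait]  node(4,4) S=164.4784 payoff=0.0000 vs cont=1.5301 → 1.5301 [wait]  ⇒ S*(4)=50.4123
t_3: node(3,0) S=41.3944 payoff=61.5156 vs cont=59.2956 → 61.5156 [stop]  node(3,1) S=61.3949 payoff=41.5151 vs cont=39.4201 → 41.5151 [stop]  node(3,2) S=91.0590 payoff=11.8510 vs cont=18.5183 → 18.5183 [wait]  node(3,3) S=135.0559 payoff=0.0000 vs cont=5.4434 → 5.4434 [wait]  ⇒ S*(3)=61.3949
t_2: node(2,0) S=50.4123 payoff=52.4977 vs cont=50.2777 → 52.4977 [stop]  node(2,1) S=74.7700 payoff=28.1400 vs cont=29.2238 → 29.2238 [wait]  node(2,2) S=110.8966 payoff=0.0000 vs cont=11.6397 → 11.6397 [wait]  ⇒ S*(2)=50.4123
t_1: node(1,0) S=61.3949 payoff=41.5151 vs cont=39.8322 → 41.5151 [stop]  node(1,1) S=91.0590 payoff=11.8510 vs cont=19.8799 → 19.8799 [wait]  ⇒ S*(1)=61.3949
t_0: node(0,0) S=74.7700 payoff=28.1400 vs cont=29.8985 → 29.8985 [wait]  ⇒ S*(0)=-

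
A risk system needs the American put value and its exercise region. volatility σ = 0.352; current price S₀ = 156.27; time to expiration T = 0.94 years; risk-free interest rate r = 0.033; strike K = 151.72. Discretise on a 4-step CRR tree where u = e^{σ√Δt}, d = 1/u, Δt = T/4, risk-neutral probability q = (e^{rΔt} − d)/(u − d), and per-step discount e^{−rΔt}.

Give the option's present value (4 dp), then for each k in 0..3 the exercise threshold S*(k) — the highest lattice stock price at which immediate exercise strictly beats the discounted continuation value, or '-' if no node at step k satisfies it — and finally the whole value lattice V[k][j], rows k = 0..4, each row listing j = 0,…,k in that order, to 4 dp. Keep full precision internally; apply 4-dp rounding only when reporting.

price = 16.1267
boundary = - - 111.0864 93.6599
tree:
16.1267
26.1117 5.5773
40.6336 10.8122 0.0000
58.0601 20.9604 0.0000 0.0000
72.7528 40.6336 0.0000 0.0000 0.0000

params: Δt=0.23500 u=1.18606 d=0.84313 q=0.48015 e^(-rΔt)=0.99227
t_4 payoffs: 72.7528 40.6336 0.0000 0.0000 0.0000
t_3: node(3,0) S=93.6599 payoff=58.0601 vs cont=56.8880 → 58.0601 [stop]  node(3,1) S=131.7554 payoff=19.9646 vs cont=20.9604 → 20.9604 [wait]  node(3,2) S=185.3459 payoff=0.0000 vs cont=0.0000 → 0.0000 [wait]  node(3,3) S=260.7339 payoff=0.0000 vs cont=0.0000 → 0.0000 [wait]  ⇒ S*(3)=93.6599
t_2: node(2,0) S=111.0864 payoff=40.6336 vs cont=39.9359 → 40.6336 [stop]  node(2,1) S=156.2700 payoff=0.0000 vs cont=10.8122 → 10.8122 [wait]  node(2,2) S=219.8316 payoff=0.0000 vs cont=0.0000 → 0.0000 [wait]  ⇒ S*(2)=111.0864
t_1: node(1,0) S=131.7554 payoff=19.9646 vs cont=26.1117 → 26.1117 [wait]  node(1,1) S=185.3459 payoff=0.0000 vs cont=5.5773 → 5.5773 [wait]  ⇒ S*(1)=-
t_0: node(0,0) S=156.2700 payoff=0.0000 vs cont=16.1267 → 16.1267 [wait]  ⇒ S*(0)=-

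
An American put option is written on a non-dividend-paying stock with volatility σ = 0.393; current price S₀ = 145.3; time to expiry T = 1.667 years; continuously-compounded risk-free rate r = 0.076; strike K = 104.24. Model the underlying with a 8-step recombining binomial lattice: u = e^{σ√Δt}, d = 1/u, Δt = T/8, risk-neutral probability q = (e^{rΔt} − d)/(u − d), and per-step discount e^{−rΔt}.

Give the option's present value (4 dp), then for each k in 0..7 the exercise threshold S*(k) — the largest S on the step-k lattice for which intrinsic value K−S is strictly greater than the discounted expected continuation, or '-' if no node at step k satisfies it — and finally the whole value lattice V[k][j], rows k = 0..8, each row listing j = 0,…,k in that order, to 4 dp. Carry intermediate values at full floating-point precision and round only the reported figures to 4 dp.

Δt=0.20838, u=1.19650, d=0.83577, q=0.49952, disc=e^(-rΔt)=0.98429
k=8 terminal: V=max(K-S,0) → 69.6479 54.7179 33.3441 2.7453 0.0000 0.0000 0.0000 0.0000 0.0000
k=7: j=0 S=41.3892 intr=62.8508 cont=61.2130 V=62.8508[EX]; j=1 S=59.2529 intr=44.9871 cont=43.3493 V=44.9871[EX]; j=2 S=84.8266 intr=19.4134 cont=17.7756 V=19.4134[EX]; j=3 S=121.4380 intr=0.0000 cont=1.3524 V=1.3524[hold]; j=4 S=173.8508 intr=0.0000 cont=0.0000 V=0.0000[hold]; j=5 S=248.8852 intr=0.0000 cont=0.0000 V=0.0000[hold]; j=6 S=356.3046 intr=0.0000 cont=0.0000 V=0.0000[hold]; j=7 S=510.0864 intr=0.0000 cont=0.0000 V=0.0000[hold]  S*(7)=84.8266
k=6: j=0 S=49.5221 intr=54.7179 cont=53.0802 V=54.7179[EX]; j=1 S=70.8959 intr=33.3441 cont=31.7063 V=33.3441[EX]; j=2 S=101.4947 intr=2.7453 cont=10.2282 V=10.2282[hold]; j=3 S=145.3000 intr=0.0000 cont=0.6662 V=0.6662[hold]; j=4 S=208.0118 intr=0.0000 cont=0.0000 V=0.0000[hold]; j=5 S=297.7901 intr=0.0000 cont=0.0000 V=0.0000[hold]; j=6 S=426.3169 intr=0.0000 cont=0.0000 V=0.0000[hold]  S*(6)=70.8959
k=5: j=0 S=59.2529 intr=44.9871 cont=43.3493 V=44.9871[EX]; j=1 S=84.8266 intr=19.4134 cont=21.4548 V=21.4548[hold]; j=2 S=121.4380 intr=0.0000 cont=5.3661 V=5.3661[hold]; j=3 S=173.8508 intr=0.0000 cont=0.3282 V=0.3282[hold]; j=4 S=248.8852 intr=0.0000 cont=0.0000 V=0.0000[hold]; j=5 S=356.3046 intr=0.0000 cont=0.0000 V=0.0000[hold]  S*(5)=59.2529
k=4: j=0 S=70.8959 intr=33.3441 cont=32.7100 V=33.3441[EX]; j=1 S=101.4947 intr=2.7453 cont=13.2073 V=13.2073[hold]; j=2 S=145.3000 intr=0.0000 cont=2.8048 V=2.8048[hold]; j=3 S=208.0118 intr=0.0000 cont=0.1617 V=0.1617[hold]; j=4 S=297.7901 intr=0.0000 cont=0.0000 V=0.0000[hold]  S*(4)=70.8959
k=3: j=0 S=84.8266 intr=19.4134 cont=22.9195 V=22.9195[hold]; j=1 S=121.4380 intr=0.0000 cont=7.8851 V=7.8851[hold]; j=2 S=173.8508 intr=0.0000 cont=1.4612 V=1.4612[hold]; j=3 S=248.8852 intr=0.0000 cont=0.0796 V=0.0796[hold]  S*(3)=-
k=2: j=0 S=101.4947 intr=2.7453 cont=15.1674 V=15.1674[hold]; j=1 S=145.3000 intr=0.0000 cont=4.6028 V=4.6028[hold]; j=2 S=208.0118 intr=0.0000 cont=0.7589 V=0.7589[hold]  S*(2)=-
k=1: j=0 S=121.4380 intr=0.0000 cont=9.7347 V=9.7347[hold]; j=1 S=173.8508 intr=0.0000 cont=2.6405 V=2.6405[hold]  S*(1)=-
k=0: j=0 S=145.3000 intr=0.0000 cont=6.0937 V=6.0937[hold]  S*(0)=-

price = 6.0937
boundary = - - - - 70.8959 59.2529 70.8959 84.8266
tree:
6.0937
9.7347 2.6405
15.1674 4.6028 0.7589
22.9195 7.8851 1.4612 0.0796
33.3441 13.2073 2.8048 0.1617 0.0000
44.9871 21.4548 5.3661 0.3282 0.0000 0.0000
54.7179 33.3441 10.2282 0.6662 0.0000 0.0000 0.0000
62.8508 44.9871 19.4134 1.3524 0.0000 0.0000 0.0000 0.0000
69.6479 54.7179 33.3441 2.7453 0.0000 0.0000 0.0000 0.0000 0.0000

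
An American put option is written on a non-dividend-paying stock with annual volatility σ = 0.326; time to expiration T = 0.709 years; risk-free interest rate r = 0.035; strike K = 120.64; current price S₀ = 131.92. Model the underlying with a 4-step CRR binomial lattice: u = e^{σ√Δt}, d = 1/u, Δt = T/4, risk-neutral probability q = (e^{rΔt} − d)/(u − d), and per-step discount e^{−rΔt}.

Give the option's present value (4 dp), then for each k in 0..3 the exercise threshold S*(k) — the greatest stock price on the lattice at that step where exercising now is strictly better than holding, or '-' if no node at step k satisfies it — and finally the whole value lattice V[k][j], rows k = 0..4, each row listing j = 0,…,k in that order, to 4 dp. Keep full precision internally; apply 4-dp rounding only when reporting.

params: Δt=0.17725 u=1.14711 d=0.87175 q=0.48834 e^(-rΔt)=0.99382
t_4 payoffs: 44.4525 20.3870 0.0000 0.0000 0.0000
t_3: node(3,0) S=87.3958 payoff=33.2442 vs cont=32.4981 → 33.2442 [stop]  node(3,1) S=115.0016 payoff=5.6384 vs cont=10.3667 → 10.3667 [wait]  node(3,2) S=151.3273 payoff=0.0000 vs cont=0.0000 → 0.0000 [wait]  node(3,3) S=199.1273 payoff=0.0000 vs cont=0.0000 → 0.0000 [wait]  ⇒ S*(3)=87.3958
t_2: node(2,0) S=100.2530 payoff=20.3870 vs cont=21.9357 → 21.9357 [wait]  node(2,1) S=131.9200 payoff=0.0000 vs cont=5.2714 → 5.2714 [wait]  node(2,2) S=173.5897 payoff=0.0000 vs cont=0.0000 → 0.0000 [wait]  ⇒ S*(2)=-
t_1: node(1,0) S=115.0016 payoff=5.6384 vs cont=13.7125 → 13.7125 [wait]  node(1,1) S=151.3273 payoff=0.0000 vs cont=2.6805 → 2.6805 [wait]  ⇒ S*(1)=-
t_0: node(0,0) S=131.9200 payoff=0.0000 vs cont=8.2736 → 8.2736 [wait]  ⇒ S*(0)=-

price = 8.2736
boundary = - - - 87.3958
tree:
8.2736
13.7125 2.6805
21.9357 5.2714 0.0000
33.2442 10.3667 0.0000 0.0000
44.4525 20.3870 0.0000 0.0000 0.0000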